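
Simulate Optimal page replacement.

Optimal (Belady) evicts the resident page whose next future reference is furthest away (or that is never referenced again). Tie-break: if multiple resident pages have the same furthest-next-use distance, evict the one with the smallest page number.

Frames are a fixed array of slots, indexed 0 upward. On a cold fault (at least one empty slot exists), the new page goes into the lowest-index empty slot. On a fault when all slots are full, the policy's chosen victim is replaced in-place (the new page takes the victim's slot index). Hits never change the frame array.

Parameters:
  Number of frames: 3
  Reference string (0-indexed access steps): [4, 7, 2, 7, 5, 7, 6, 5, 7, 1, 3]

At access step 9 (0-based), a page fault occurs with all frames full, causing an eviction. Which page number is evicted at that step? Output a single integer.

Step 0: ref 4 -> FAULT, frames=[4,-,-]
Step 1: ref 7 -> FAULT, frames=[4,7,-]
Step 2: ref 2 -> FAULT, frames=[4,7,2]
Step 3: ref 7 -> HIT, frames=[4,7,2]
Step 4: ref 5 -> FAULT, evict 2, frames=[4,7,5]
Step 5: ref 7 -> HIT, frames=[4,7,5]
Step 6: ref 6 -> FAULT, evict 4, frames=[6,7,5]
Step 7: ref 5 -> HIT, frames=[6,7,5]
Step 8: ref 7 -> HIT, frames=[6,7,5]
Step 9: ref 1 -> FAULT, evict 5, frames=[6,7,1]
At step 9: evicted page 5

Answer: 5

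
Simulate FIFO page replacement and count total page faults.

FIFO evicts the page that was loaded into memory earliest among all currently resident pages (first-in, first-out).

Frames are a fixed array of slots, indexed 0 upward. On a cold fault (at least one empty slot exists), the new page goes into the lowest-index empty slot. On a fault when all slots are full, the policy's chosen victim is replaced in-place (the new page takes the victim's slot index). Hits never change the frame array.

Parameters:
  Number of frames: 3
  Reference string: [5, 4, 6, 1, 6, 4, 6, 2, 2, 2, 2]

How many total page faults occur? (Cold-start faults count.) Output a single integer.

Step 0: ref 5 → FAULT, frames=[5,-,-]
Step 1: ref 4 → FAULT, frames=[5,4,-]
Step 2: ref 6 → FAULT, frames=[5,4,6]
Step 3: ref 1 → FAULT (evict 5), frames=[1,4,6]
Step 4: ref 6 → HIT, frames=[1,4,6]
Step 5: ref 4 → HIT, frames=[1,4,6]
Step 6: ref 6 → HIT, frames=[1,4,6]
Step 7: ref 2 → FAULT (evict 4), frames=[1,2,6]
Step 8: ref 2 → HIT, frames=[1,2,6]
Step 9: ref 2 → HIT, frames=[1,2,6]
Step 10: ref 2 → HIT, frames=[1,2,6]
Total faults: 5

Answer: 5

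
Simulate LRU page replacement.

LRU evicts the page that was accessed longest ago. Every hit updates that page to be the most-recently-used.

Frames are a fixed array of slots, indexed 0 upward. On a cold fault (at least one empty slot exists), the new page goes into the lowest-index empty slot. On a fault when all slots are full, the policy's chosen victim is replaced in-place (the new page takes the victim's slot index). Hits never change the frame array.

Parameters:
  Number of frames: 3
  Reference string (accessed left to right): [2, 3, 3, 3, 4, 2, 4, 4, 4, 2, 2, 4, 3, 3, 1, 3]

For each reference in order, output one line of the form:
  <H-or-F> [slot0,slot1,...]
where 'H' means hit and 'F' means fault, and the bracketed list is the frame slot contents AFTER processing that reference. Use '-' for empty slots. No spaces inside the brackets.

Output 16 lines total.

F [2,-,-]
F [2,3,-]
H [2,3,-]
H [2,3,-]
F [2,3,4]
H [2,3,4]
H [2,3,4]
H [2,3,4]
H [2,3,4]
H [2,3,4]
H [2,3,4]
H [2,3,4]
H [2,3,4]
H [2,3,4]
F [1,3,4]
H [1,3,4]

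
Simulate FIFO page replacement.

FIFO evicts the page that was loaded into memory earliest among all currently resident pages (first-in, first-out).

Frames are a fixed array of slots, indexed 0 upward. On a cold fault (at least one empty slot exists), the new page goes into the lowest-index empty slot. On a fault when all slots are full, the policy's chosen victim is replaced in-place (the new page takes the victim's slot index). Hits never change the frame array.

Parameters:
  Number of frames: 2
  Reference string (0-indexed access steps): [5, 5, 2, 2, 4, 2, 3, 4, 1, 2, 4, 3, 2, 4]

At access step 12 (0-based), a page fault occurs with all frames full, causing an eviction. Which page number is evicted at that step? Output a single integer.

Answer: 4

Derivation:
Step 0: ref 5 -> FAULT, frames=[5,-]
Step 1: ref 5 -> HIT, frames=[5,-]
Step 2: ref 2 -> FAULT, frames=[5,2]
Step 3: ref 2 -> HIT, frames=[5,2]
Step 4: ref 4 -> FAULT, evict 5, frames=[4,2]
Step 5: ref 2 -> HIT, frames=[4,2]
Step 6: ref 3 -> FAULT, evict 2, frames=[4,3]
Step 7: ref 4 -> HIT, frames=[4,3]
Step 8: ref 1 -> FAULT, evict 4, frames=[1,3]
Step 9: ref 2 -> FAULT, evict 3, frames=[1,2]
Step 10: ref 4 -> FAULT, evict 1, frames=[4,2]
Step 11: ref 3 -> FAULT, evict 2, frames=[4,3]
Step 12: ref 2 -> FAULT, evict 4, frames=[2,3]
At step 12: evicted page 4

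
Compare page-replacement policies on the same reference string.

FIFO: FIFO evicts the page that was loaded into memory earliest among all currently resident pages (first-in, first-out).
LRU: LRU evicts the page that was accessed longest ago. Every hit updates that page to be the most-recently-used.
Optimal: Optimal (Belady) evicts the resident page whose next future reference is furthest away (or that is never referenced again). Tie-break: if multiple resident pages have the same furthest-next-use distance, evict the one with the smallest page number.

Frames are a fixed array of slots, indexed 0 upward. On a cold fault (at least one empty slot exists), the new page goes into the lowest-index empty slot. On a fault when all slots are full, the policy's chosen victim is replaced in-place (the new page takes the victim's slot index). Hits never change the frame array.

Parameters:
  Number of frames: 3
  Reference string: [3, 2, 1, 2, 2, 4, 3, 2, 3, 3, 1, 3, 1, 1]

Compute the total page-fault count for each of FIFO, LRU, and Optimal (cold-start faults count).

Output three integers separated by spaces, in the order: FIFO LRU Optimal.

Answer: 7 6 5

Derivation:
--- FIFO ---
  step 0: ref 3 -> FAULT, frames=[3,-,-] (faults so far: 1)
  step 1: ref 2 -> FAULT, frames=[3,2,-] (faults so far: 2)
  step 2: ref 1 -> FAULT, frames=[3,2,1] (faults so far: 3)
  step 3: ref 2 -> HIT, frames=[3,2,1] (faults so far: 3)
  step 4: ref 2 -> HIT, frames=[3,2,1] (faults so far: 3)
  step 5: ref 4 -> FAULT, evict 3, frames=[4,2,1] (faults so far: 4)
  step 6: ref 3 -> FAULT, evict 2, frames=[4,3,1] (faults so far: 5)
  step 7: ref 2 -> FAULT, evict 1, frames=[4,3,2] (faults so far: 6)
  step 8: ref 3 -> HIT, frames=[4,3,2] (faults so far: 6)
  step 9: ref 3 -> HIT, frames=[4,3,2] (faults so far: 6)
  step 10: ref 1 -> FAULT, evict 4, frames=[1,3,2] (faults so far: 7)
  step 11: ref 3 -> HIT, frames=[1,3,2] (faults so far: 7)
  step 12: ref 1 -> HIT, frames=[1,3,2] (faults so far: 7)
  step 13: ref 1 -> HIT, frames=[1,3,2] (faults so far: 7)
  FIFO total faults: 7
--- LRU ---
  step 0: ref 3 -> FAULT, frames=[3,-,-] (faults so far: 1)
  step 1: ref 2 -> FAULT, frames=[3,2,-] (faults so far: 2)
  step 2: ref 1 -> FAULT, frames=[3,2,1] (faults so far: 3)
  step 3: ref 2 -> HIT, frames=[3,2,1] (faults so far: 3)
  step 4: ref 2 -> HIT, frames=[3,2,1] (faults so far: 3)
  step 5: ref 4 -> FAULT, evict 3, frames=[4,2,1] (faults so far: 4)
  step 6: ref 3 -> FAULT, evict 1, frames=[4,2,3] (faults so far: 5)
  step 7: ref 2 -> HIT, frames=[4,2,3] (faults so far: 5)
  step 8: ref 3 -> HIT, frames=[4,2,3] (faults so far: 5)
  step 9: ref 3 -> HIT, frames=[4,2,3] (faults so far: 5)
  step 10: ref 1 -> FAULT, evict 4, frames=[1,2,3] (faults so far: 6)
  step 11: ref 3 -> HIT, frames=[1,2,3] (faults so far: 6)
  step 12: ref 1 -> HIT, frames=[1,2,3] (faults so far: 6)
  step 13: ref 1 -> HIT, frames=[1,2,3] (faults so far: 6)
  LRU total faults: 6
--- Optimal ---
  step 0: ref 3 -> FAULT, frames=[3,-,-] (faults so far: 1)
  step 1: ref 2 -> FAULT, frames=[3,2,-] (faults so far: 2)
  step 2: ref 1 -> FAULT, frames=[3,2,1] (faults so far: 3)
  step 3: ref 2 -> HIT, frames=[3,2,1] (faults so far: 3)
  step 4: ref 2 -> HIT, frames=[3,2,1] (faults so far: 3)
  step 5: ref 4 -> FAULT, evict 1, frames=[3,2,4] (faults so far: 4)
  step 6: ref 3 -> HIT, frames=[3,2,4] (faults so far: 4)
  step 7: ref 2 -> HIT, frames=[3,2,4] (faults so far: 4)
  step 8: ref 3 -> HIT, frames=[3,2,4] (faults so far: 4)
  step 9: ref 3 -> HIT, frames=[3,2,4] (faults so far: 4)
  step 10: ref 1 -> FAULT, evict 2, frames=[3,1,4] (faults so far: 5)
  step 11: ref 3 -> HIT, frames=[3,1,4] (faults so far: 5)
  step 12: ref 1 -> HIT, frames=[3,1,4] (faults so far: 5)
  step 13: ref 1 -> HIT, frames=[3,1,4] (faults so far: 5)
  Optimal total faults: 5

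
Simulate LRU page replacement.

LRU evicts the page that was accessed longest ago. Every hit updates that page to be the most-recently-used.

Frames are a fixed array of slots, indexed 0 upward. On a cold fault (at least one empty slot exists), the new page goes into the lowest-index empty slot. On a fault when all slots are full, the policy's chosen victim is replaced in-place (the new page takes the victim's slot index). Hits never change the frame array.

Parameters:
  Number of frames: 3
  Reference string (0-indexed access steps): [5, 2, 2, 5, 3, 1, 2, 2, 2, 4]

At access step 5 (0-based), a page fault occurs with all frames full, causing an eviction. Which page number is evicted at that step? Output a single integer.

Answer: 2

Derivation:
Step 0: ref 5 -> FAULT, frames=[5,-,-]
Step 1: ref 2 -> FAULT, frames=[5,2,-]
Step 2: ref 2 -> HIT, frames=[5,2,-]
Step 3: ref 5 -> HIT, frames=[5,2,-]
Step 4: ref 3 -> FAULT, frames=[5,2,3]
Step 5: ref 1 -> FAULT, evict 2, frames=[5,1,3]
At step 5: evicted page 2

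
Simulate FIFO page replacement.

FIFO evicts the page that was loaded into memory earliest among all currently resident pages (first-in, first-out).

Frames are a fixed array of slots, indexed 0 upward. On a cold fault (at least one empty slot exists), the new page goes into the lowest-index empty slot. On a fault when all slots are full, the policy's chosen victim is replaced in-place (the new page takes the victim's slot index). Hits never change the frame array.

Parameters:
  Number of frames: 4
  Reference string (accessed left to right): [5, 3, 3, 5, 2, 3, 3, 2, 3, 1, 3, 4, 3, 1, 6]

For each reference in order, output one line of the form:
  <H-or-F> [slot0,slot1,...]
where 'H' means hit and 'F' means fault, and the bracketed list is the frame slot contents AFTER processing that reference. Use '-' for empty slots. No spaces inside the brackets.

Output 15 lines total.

F [5,-,-,-]
F [5,3,-,-]
H [5,3,-,-]
H [5,3,-,-]
F [5,3,2,-]
H [5,3,2,-]
H [5,3,2,-]
H [5,3,2,-]
H [5,3,2,-]
F [5,3,2,1]
H [5,3,2,1]
F [4,3,2,1]
H [4,3,2,1]
H [4,3,2,1]
F [4,6,2,1]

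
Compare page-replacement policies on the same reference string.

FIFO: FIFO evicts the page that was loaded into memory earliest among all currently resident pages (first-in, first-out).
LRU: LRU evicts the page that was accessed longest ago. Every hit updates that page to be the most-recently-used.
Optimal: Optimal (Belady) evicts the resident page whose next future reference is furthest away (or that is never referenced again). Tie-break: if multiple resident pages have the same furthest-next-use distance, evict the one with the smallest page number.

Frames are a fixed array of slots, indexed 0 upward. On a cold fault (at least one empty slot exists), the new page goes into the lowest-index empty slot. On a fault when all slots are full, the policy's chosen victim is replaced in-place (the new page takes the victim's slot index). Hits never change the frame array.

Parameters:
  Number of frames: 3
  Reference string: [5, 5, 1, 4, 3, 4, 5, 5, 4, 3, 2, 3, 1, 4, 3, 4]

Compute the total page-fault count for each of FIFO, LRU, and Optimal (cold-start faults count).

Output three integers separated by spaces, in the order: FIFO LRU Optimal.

--- FIFO ---
  step 0: ref 5 -> FAULT, frames=[5,-,-] (faults so far: 1)
  step 1: ref 5 -> HIT, frames=[5,-,-] (faults so far: 1)
  step 2: ref 1 -> FAULT, frames=[5,1,-] (faults so far: 2)
  step 3: ref 4 -> FAULT, frames=[5,1,4] (faults so far: 3)
  step 4: ref 3 -> FAULT, evict 5, frames=[3,1,4] (faults so far: 4)
  step 5: ref 4 -> HIT, frames=[3,1,4] (faults so far: 4)
  step 6: ref 5 -> FAULT, evict 1, frames=[3,5,4] (faults so far: 5)
  step 7: ref 5 -> HIT, frames=[3,5,4] (faults so far: 5)
  step 8: ref 4 -> HIT, frames=[3,5,4] (faults so far: 5)
  step 9: ref 3 -> HIT, frames=[3,5,4] (faults so far: 5)
  step 10: ref 2 -> FAULT, evict 4, frames=[3,5,2] (faults so far: 6)
  step 11: ref 3 -> HIT, frames=[3,5,2] (faults so far: 6)
  step 12: ref 1 -> FAULT, evict 3, frames=[1,5,2] (faults so far: 7)
  step 13: ref 4 -> FAULT, evict 5, frames=[1,4,2] (faults so far: 8)
  step 14: ref 3 -> FAULT, evict 2, frames=[1,4,3] (faults so far: 9)
  step 15: ref 4 -> HIT, frames=[1,4,3] (faults so far: 9)
  FIFO total faults: 9
--- LRU ---
  step 0: ref 5 -> FAULT, frames=[5,-,-] (faults so far: 1)
  step 1: ref 5 -> HIT, frames=[5,-,-] (faults so far: 1)
  step 2: ref 1 -> FAULT, frames=[5,1,-] (faults so far: 2)
  step 3: ref 4 -> FAULT, frames=[5,1,4] (faults so far: 3)
  step 4: ref 3 -> FAULT, evict 5, frames=[3,1,4] (faults so far: 4)
  step 5: ref 4 -> HIT, frames=[3,1,4] (faults so far: 4)
  step 6: ref 5 -> FAULT, evict 1, frames=[3,5,4] (faults so far: 5)
  step 7: ref 5 -> HIT, frames=[3,5,4] (faults so far: 5)
  step 8: ref 4 -> HIT, frames=[3,5,4] (faults so far: 5)
  step 9: ref 3 -> HIT, frames=[3,5,4] (faults so far: 5)
  step 10: ref 2 -> FAULT, evict 5, frames=[3,2,4] (faults so far: 6)
  step 11: ref 3 -> HIT, frames=[3,2,4] (faults so far: 6)
  step 12: ref 1 -> FAULT, evict 4, frames=[3,2,1] (faults so far: 7)
  step 13: ref 4 -> FAULT, evict 2, frames=[3,4,1] (faults so far: 8)
  step 14: ref 3 -> HIT, frames=[3,4,1] (faults so far: 8)
  step 15: ref 4 -> HIT, frames=[3,4,1] (faults so far: 8)
  LRU total faults: 8
--- Optimal ---
  step 0: ref 5 -> FAULT, frames=[5,-,-] (faults so far: 1)
  step 1: ref 5 -> HIT, frames=[5,-,-] (faults so far: 1)
  step 2: ref 1 -> FAULT, frames=[5,1,-] (faults so far: 2)
  step 3: ref 4 -> FAULT, frames=[5,1,4] (faults so far: 3)
  step 4: ref 3 -> FAULT, evict 1, frames=[5,3,4] (faults so far: 4)
  step 5: ref 4 -> HIT, frames=[5,3,4] (faults so far: 4)
  step 6: ref 5 -> HIT, frames=[5,3,4] (faults so far: 4)
  step 7: ref 5 -> HIT, frames=[5,3,4] (faults so far: 4)
  step 8: ref 4 -> HIT, frames=[5,3,4] (faults so far: 4)
  step 9: ref 3 -> HIT, frames=[5,3,4] (faults so far: 4)
  step 10: ref 2 -> FAULT, evict 5, frames=[2,3,4] (faults so far: 5)
  step 11: ref 3 -> HIT, frames=[2,3,4] (faults so far: 5)
  step 12: ref 1 -> FAULT, evict 2, frames=[1,3,4] (faults so far: 6)
  step 13: ref 4 -> HIT, frames=[1,3,4] (faults so far: 6)
  step 14: ref 3 -> HIT, frames=[1,3,4] (faults so far: 6)
  step 15: ref 4 -> HIT, frames=[1,3,4] (faults so far: 6)
  Optimal total faults: 6

Answer: 9 8 6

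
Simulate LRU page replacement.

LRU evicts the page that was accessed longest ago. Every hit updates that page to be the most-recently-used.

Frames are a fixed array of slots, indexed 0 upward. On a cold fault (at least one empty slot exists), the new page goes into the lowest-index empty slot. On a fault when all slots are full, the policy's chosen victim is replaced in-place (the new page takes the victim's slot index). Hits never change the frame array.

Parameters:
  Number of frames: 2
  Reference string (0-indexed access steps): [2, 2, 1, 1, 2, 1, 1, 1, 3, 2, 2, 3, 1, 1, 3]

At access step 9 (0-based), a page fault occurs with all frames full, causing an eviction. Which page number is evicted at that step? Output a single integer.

Step 0: ref 2 -> FAULT, frames=[2,-]
Step 1: ref 2 -> HIT, frames=[2,-]
Step 2: ref 1 -> FAULT, frames=[2,1]
Step 3: ref 1 -> HIT, frames=[2,1]
Step 4: ref 2 -> HIT, frames=[2,1]
Step 5: ref 1 -> HIT, frames=[2,1]
Step 6: ref 1 -> HIT, frames=[2,1]
Step 7: ref 1 -> HIT, frames=[2,1]
Step 8: ref 3 -> FAULT, evict 2, frames=[3,1]
Step 9: ref 2 -> FAULT, evict 1, frames=[3,2]
At step 9: evicted page 1

Answer: 1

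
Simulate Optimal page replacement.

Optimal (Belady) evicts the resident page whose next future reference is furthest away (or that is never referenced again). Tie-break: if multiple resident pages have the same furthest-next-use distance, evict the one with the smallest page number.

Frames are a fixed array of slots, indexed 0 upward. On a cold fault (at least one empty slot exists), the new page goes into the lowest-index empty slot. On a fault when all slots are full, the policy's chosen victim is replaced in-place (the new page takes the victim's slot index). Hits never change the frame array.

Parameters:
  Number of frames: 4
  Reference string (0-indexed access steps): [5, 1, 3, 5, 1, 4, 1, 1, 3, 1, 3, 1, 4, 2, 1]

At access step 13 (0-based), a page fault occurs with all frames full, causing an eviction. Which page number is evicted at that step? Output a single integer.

Answer: 3

Derivation:
Step 0: ref 5 -> FAULT, frames=[5,-,-,-]
Step 1: ref 1 -> FAULT, frames=[5,1,-,-]
Step 2: ref 3 -> FAULT, frames=[5,1,3,-]
Step 3: ref 5 -> HIT, frames=[5,1,3,-]
Step 4: ref 1 -> HIT, frames=[5,1,3,-]
Step 5: ref 4 -> FAULT, frames=[5,1,3,4]
Step 6: ref 1 -> HIT, frames=[5,1,3,4]
Step 7: ref 1 -> HIT, frames=[5,1,3,4]
Step 8: ref 3 -> HIT, frames=[5,1,3,4]
Step 9: ref 1 -> HIT, frames=[5,1,3,4]
Step 10: ref 3 -> HIT, frames=[5,1,3,4]
Step 11: ref 1 -> HIT, frames=[5,1,3,4]
Step 12: ref 4 -> HIT, frames=[5,1,3,4]
Step 13: ref 2 -> FAULT, evict 3, frames=[5,1,2,4]
At step 13: evicted page 3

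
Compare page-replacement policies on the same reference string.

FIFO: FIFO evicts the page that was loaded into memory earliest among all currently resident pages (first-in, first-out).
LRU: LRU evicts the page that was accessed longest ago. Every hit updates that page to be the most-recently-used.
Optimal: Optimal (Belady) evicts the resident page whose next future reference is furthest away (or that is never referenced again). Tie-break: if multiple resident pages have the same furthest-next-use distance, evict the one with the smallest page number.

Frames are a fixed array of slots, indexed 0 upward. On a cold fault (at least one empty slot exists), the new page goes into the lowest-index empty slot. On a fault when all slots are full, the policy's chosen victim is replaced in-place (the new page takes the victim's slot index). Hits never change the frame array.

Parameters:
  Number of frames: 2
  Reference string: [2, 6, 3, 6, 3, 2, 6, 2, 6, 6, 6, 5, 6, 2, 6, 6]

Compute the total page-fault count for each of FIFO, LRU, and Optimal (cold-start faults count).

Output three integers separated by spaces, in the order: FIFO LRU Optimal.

--- FIFO ---
  step 0: ref 2 -> FAULT, frames=[2,-] (faults so far: 1)
  step 1: ref 6 -> FAULT, frames=[2,6] (faults so far: 2)
  step 2: ref 3 -> FAULT, evict 2, frames=[3,6] (faults so far: 3)
  step 3: ref 6 -> HIT, frames=[3,6] (faults so far: 3)
  step 4: ref 3 -> HIT, frames=[3,6] (faults so far: 3)
  step 5: ref 2 -> FAULT, evict 6, frames=[3,2] (faults so far: 4)
  step 6: ref 6 -> FAULT, evict 3, frames=[6,2] (faults so far: 5)
  step 7: ref 2 -> HIT, frames=[6,2] (faults so far: 5)
  step 8: ref 6 -> HIT, frames=[6,2] (faults so far: 5)
  step 9: ref 6 -> HIT, frames=[6,2] (faults so far: 5)
  step 10: ref 6 -> HIT, frames=[6,2] (faults so far: 5)
  step 11: ref 5 -> FAULT, evict 2, frames=[6,5] (faults so far: 6)
  step 12: ref 6 -> HIT, frames=[6,5] (faults so far: 6)
  step 13: ref 2 -> FAULT, evict 6, frames=[2,5] (faults so far: 7)
  step 14: ref 6 -> FAULT, evict 5, frames=[2,6] (faults so far: 8)
  step 15: ref 6 -> HIT, frames=[2,6] (faults so far: 8)
  FIFO total faults: 8
--- LRU ---
  step 0: ref 2 -> FAULT, frames=[2,-] (faults so far: 1)
  step 1: ref 6 -> FAULT, frames=[2,6] (faults so far: 2)
  step 2: ref 3 -> FAULT, evict 2, frames=[3,6] (faults so far: 3)
  step 3: ref 6 -> HIT, frames=[3,6] (faults so far: 3)
  step 4: ref 3 -> HIT, frames=[3,6] (faults so far: 3)
  step 5: ref 2 -> FAULT, evict 6, frames=[3,2] (faults so far: 4)
  step 6: ref 6 -> FAULT, evict 3, frames=[6,2] (faults so far: 5)
  step 7: ref 2 -> HIT, frames=[6,2] (faults so far: 5)
  step 8: ref 6 -> HIT, frames=[6,2] (faults so far: 5)
  step 9: ref 6 -> HIT, frames=[6,2] (faults so far: 5)
  step 10: ref 6 -> HIT, frames=[6,2] (faults so far: 5)
  step 11: ref 5 -> FAULT, evict 2, frames=[6,5] (faults so far: 6)
  step 12: ref 6 -> HIT, frames=[6,5] (faults so far: 6)
  step 13: ref 2 -> FAULT, evict 5, frames=[6,2] (faults so far: 7)
  step 14: ref 6 -> HIT, frames=[6,2] (faults so far: 7)
  step 15: ref 6 -> HIT, frames=[6,2] (faults so far: 7)
  LRU total faults: 7
--- Optimal ---
  step 0: ref 2 -> FAULT, frames=[2,-] (faults so far: 1)
  step 1: ref 6 -> FAULT, frames=[2,6] (faults so far: 2)
  step 2: ref 3 -> FAULT, evict 2, frames=[3,6] (faults so far: 3)
  step 3: ref 6 -> HIT, frames=[3,6] (faults so far: 3)
  step 4: ref 3 -> HIT, frames=[3,6] (faults so far: 3)
  step 5: ref 2 -> FAULT, evict 3, frames=[2,6] (faults so far: 4)
  step 6: ref 6 -> HIT, frames=[2,6] (faults so far: 4)
  step 7: ref 2 -> HIT, frames=[2,6] (faults so far: 4)
  step 8: ref 6 -> HIT, frames=[2,6] (faults so far: 4)
  step 9: ref 6 -> HIT, frames=[2,6] (faults so far: 4)
  step 10: ref 6 -> HIT, frames=[2,6] (faults so far: 4)
  step 11: ref 5 -> FAULT, evict 2, frames=[5,6] (faults so far: 5)
  step 12: ref 6 -> HIT, frames=[5,6] (faults so far: 5)
  step 13: ref 2 -> FAULT, evict 5, frames=[2,6] (faults so far: 6)
  step 14: ref 6 -> HIT, frames=[2,6] (faults so far: 6)
  step 15: ref 6 -> HIT, frames=[2,6] (faults so far: 6)
  Optimal total faults: 6

Answer: 8 7 6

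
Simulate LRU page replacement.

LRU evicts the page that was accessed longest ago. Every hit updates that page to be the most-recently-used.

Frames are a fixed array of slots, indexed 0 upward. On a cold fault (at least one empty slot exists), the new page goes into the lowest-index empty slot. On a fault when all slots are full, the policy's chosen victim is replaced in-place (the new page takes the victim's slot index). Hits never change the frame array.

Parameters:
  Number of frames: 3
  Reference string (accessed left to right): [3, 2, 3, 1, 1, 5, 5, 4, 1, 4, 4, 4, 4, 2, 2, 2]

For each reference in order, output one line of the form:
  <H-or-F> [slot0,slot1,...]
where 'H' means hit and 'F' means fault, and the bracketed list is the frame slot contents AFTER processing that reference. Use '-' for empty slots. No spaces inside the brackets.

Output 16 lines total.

F [3,-,-]
F [3,2,-]
H [3,2,-]
F [3,2,1]
H [3,2,1]
F [3,5,1]
H [3,5,1]
F [4,5,1]
H [4,5,1]
H [4,5,1]
H [4,5,1]
H [4,5,1]
H [4,5,1]
F [4,2,1]
H [4,2,1]
H [4,2,1]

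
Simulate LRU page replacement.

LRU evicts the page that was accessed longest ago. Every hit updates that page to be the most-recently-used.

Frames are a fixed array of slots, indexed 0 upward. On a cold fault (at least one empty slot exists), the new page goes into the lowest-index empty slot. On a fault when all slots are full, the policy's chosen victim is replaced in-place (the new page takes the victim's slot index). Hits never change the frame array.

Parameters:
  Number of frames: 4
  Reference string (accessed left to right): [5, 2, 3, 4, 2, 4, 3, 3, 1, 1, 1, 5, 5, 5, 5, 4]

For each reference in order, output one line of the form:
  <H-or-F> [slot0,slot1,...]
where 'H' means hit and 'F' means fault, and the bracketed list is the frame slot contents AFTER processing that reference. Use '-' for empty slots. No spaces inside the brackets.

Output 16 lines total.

F [5,-,-,-]
F [5,2,-,-]
F [5,2,3,-]
F [5,2,3,4]
H [5,2,3,4]
H [5,2,3,4]
H [5,2,3,4]
H [5,2,3,4]
F [1,2,3,4]
H [1,2,3,4]
H [1,2,3,4]
F [1,5,3,4]
H [1,5,3,4]
H [1,5,3,4]
H [1,5,3,4]
H [1,5,3,4]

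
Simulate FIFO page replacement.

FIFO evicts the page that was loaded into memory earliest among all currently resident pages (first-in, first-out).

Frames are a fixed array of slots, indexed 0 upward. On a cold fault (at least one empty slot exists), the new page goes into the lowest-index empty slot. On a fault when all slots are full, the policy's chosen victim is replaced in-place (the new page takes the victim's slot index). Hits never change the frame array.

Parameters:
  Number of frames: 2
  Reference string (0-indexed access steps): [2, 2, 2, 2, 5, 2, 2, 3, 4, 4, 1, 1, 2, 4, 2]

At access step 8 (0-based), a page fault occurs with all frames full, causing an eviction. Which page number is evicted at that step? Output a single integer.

Answer: 5

Derivation:
Step 0: ref 2 -> FAULT, frames=[2,-]
Step 1: ref 2 -> HIT, frames=[2,-]
Step 2: ref 2 -> HIT, frames=[2,-]
Step 3: ref 2 -> HIT, frames=[2,-]
Step 4: ref 5 -> FAULT, frames=[2,5]
Step 5: ref 2 -> HIT, frames=[2,5]
Step 6: ref 2 -> HIT, frames=[2,5]
Step 7: ref 3 -> FAULT, evict 2, frames=[3,5]
Step 8: ref 4 -> FAULT, evict 5, frames=[3,4]
At step 8: evicted page 5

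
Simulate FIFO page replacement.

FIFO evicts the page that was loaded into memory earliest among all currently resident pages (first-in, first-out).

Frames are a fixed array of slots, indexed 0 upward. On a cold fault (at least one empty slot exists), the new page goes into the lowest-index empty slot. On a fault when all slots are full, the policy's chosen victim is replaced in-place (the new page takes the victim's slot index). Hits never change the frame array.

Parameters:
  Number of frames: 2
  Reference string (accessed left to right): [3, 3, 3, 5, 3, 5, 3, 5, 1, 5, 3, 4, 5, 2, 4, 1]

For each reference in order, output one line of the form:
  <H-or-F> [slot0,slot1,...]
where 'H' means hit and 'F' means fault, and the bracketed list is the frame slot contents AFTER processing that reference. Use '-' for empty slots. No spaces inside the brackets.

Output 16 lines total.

F [3,-]
H [3,-]
H [3,-]
F [3,5]
H [3,5]
H [3,5]
H [3,5]
H [3,5]
F [1,5]
H [1,5]
F [1,3]
F [4,3]
F [4,5]
F [2,5]
F [2,4]
F [1,4]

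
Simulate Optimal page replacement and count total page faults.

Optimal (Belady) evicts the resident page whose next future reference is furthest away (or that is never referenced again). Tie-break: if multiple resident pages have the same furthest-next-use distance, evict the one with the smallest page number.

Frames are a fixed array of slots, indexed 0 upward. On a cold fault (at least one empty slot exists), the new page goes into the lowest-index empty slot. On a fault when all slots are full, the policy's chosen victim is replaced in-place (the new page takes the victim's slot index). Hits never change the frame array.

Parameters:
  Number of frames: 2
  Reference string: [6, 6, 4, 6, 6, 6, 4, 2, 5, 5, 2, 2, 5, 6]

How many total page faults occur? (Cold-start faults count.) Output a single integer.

Answer: 5

Derivation:
Step 0: ref 6 → FAULT, frames=[6,-]
Step 1: ref 6 → HIT, frames=[6,-]
Step 2: ref 4 → FAULT, frames=[6,4]
Step 3: ref 6 → HIT, frames=[6,4]
Step 4: ref 6 → HIT, frames=[6,4]
Step 5: ref 6 → HIT, frames=[6,4]
Step 6: ref 4 → HIT, frames=[6,4]
Step 7: ref 2 → FAULT (evict 4), frames=[6,2]
Step 8: ref 5 → FAULT (evict 6), frames=[5,2]
Step 9: ref 5 → HIT, frames=[5,2]
Step 10: ref 2 → HIT, frames=[5,2]
Step 11: ref 2 → HIT, frames=[5,2]
Step 12: ref 5 → HIT, frames=[5,2]
Step 13: ref 6 → FAULT (evict 2), frames=[5,6]
Total faults: 5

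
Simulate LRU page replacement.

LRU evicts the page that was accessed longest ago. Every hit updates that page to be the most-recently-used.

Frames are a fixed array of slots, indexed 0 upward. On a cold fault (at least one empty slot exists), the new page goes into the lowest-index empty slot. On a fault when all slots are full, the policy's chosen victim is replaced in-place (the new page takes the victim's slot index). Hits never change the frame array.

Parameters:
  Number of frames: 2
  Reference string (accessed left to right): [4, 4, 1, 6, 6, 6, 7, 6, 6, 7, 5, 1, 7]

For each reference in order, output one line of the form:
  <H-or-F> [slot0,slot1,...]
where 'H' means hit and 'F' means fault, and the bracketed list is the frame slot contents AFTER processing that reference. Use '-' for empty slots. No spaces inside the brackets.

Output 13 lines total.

F [4,-]
H [4,-]
F [4,1]
F [6,1]
H [6,1]
H [6,1]
F [6,7]
H [6,7]
H [6,7]
H [6,7]
F [5,7]
F [5,1]
F [7,1]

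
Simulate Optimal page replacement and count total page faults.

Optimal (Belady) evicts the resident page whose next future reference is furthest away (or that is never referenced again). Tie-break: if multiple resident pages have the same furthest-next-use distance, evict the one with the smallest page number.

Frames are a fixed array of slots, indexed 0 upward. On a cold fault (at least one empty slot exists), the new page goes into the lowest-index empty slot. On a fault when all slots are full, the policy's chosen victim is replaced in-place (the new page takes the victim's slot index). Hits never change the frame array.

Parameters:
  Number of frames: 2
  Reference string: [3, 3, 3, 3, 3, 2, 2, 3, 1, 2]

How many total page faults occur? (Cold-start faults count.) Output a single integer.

Answer: 3

Derivation:
Step 0: ref 3 → FAULT, frames=[3,-]
Step 1: ref 3 → HIT, frames=[3,-]
Step 2: ref 3 → HIT, frames=[3,-]
Step 3: ref 3 → HIT, frames=[3,-]
Step 4: ref 3 → HIT, frames=[3,-]
Step 5: ref 2 → FAULT, frames=[3,2]
Step 6: ref 2 → HIT, frames=[3,2]
Step 7: ref 3 → HIT, frames=[3,2]
Step 8: ref 1 → FAULT (evict 3), frames=[1,2]
Step 9: ref 2 → HIT, frames=[1,2]
Total faults: 3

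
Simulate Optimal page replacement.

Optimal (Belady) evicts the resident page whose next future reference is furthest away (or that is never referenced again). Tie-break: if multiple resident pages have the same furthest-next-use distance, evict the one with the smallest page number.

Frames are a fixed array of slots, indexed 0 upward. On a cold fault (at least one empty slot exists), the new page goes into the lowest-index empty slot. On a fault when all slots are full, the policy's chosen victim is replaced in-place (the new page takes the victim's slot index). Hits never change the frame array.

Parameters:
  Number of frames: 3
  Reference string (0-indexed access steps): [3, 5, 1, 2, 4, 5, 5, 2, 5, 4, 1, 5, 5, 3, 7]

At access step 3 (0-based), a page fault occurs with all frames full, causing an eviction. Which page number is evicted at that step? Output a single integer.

Step 0: ref 3 -> FAULT, frames=[3,-,-]
Step 1: ref 5 -> FAULT, frames=[3,5,-]
Step 2: ref 1 -> FAULT, frames=[3,5,1]
Step 3: ref 2 -> FAULT, evict 3, frames=[2,5,1]
At step 3: evicted page 3

Answer: 3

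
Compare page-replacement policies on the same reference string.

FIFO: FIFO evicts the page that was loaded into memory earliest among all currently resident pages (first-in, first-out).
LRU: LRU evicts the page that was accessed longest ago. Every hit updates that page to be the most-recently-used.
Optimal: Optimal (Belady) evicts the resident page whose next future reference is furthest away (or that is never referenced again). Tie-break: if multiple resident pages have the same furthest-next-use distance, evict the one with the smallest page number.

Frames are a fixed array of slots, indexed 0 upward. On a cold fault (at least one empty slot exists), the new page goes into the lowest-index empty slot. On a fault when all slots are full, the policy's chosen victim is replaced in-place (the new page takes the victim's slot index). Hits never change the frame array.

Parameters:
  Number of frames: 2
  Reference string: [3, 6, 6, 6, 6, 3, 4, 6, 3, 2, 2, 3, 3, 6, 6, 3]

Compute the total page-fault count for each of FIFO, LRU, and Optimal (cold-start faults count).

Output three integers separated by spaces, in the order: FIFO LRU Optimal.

--- FIFO ---
  step 0: ref 3 -> FAULT, frames=[3,-] (faults so far: 1)
  step 1: ref 6 -> FAULT, frames=[3,6] (faults so far: 2)
  step 2: ref 6 -> HIT, frames=[3,6] (faults so far: 2)
  step 3: ref 6 -> HIT, frames=[3,6] (faults so far: 2)
  step 4: ref 6 -> HIT, frames=[3,6] (faults so far: 2)
  step 5: ref 3 -> HIT, frames=[3,6] (faults so far: 2)
  step 6: ref 4 -> FAULT, evict 3, frames=[4,6] (faults so far: 3)
  step 7: ref 6 -> HIT, frames=[4,6] (faults so far: 3)
  step 8: ref 3 -> FAULT, evict 6, frames=[4,3] (faults so far: 4)
  step 9: ref 2 -> FAULT, evict 4, frames=[2,3] (faults so far: 5)
  step 10: ref 2 -> HIT, frames=[2,3] (faults so far: 5)
  step 11: ref 3 -> HIT, frames=[2,3] (faults so far: 5)
  step 12: ref 3 -> HIT, frames=[2,3] (faults so far: 5)
  step 13: ref 6 -> FAULT, evict 3, frames=[2,6] (faults so far: 6)
  step 14: ref 6 -> HIT, frames=[2,6] (faults so far: 6)
  step 15: ref 3 -> FAULT, evict 2, frames=[3,6] (faults so far: 7)
  FIFO total faults: 7
--- LRU ---
  step 0: ref 3 -> FAULT, frames=[3,-] (faults so far: 1)
  step 1: ref 6 -> FAULT, frames=[3,6] (faults so far: 2)
  step 2: ref 6 -> HIT, frames=[3,6] (faults so far: 2)
  step 3: ref 6 -> HIT, frames=[3,6] (faults so far: 2)
  step 4: ref 6 -> HIT, frames=[3,6] (faults so far: 2)
  step 5: ref 3 -> HIT, frames=[3,6] (faults so far: 2)
  step 6: ref 4 -> FAULT, evict 6, frames=[3,4] (faults so far: 3)
  step 7: ref 6 -> FAULT, evict 3, frames=[6,4] (faults so far: 4)
  step 8: ref 3 -> FAULT, evict 4, frames=[6,3] (faults so far: 5)
  step 9: ref 2 -> FAULT, evict 6, frames=[2,3] (faults so far: 6)
  step 10: ref 2 -> HIT, frames=[2,3] (faults so far: 6)
  step 11: ref 3 -> HIT, frames=[2,3] (faults so far: 6)
  step 12: ref 3 -> HIT, frames=[2,3] (faults so far: 6)
  step 13: ref 6 -> FAULT, evict 2, frames=[6,3] (faults so far: 7)
  step 14: ref 6 -> HIT, frames=[6,3] (faults so far: 7)
  step 15: ref 3 -> HIT, frames=[6,3] (faults so far: 7)
  LRU total faults: 7
--- Optimal ---
  step 0: ref 3 -> FAULT, frames=[3,-] (faults so far: 1)
  step 1: ref 6 -> FAULT, frames=[3,6] (faults so far: 2)
  step 2: ref 6 -> HIT, frames=[3,6] (faults so far: 2)
  step 3: ref 6 -> HIT, frames=[3,6] (faults so far: 2)
  step 4: ref 6 -> HIT, frames=[3,6] (faults so far: 2)
  step 5: ref 3 -> HIT, frames=[3,6] (faults so far: 2)
  step 6: ref 4 -> FAULT, evict 3, frames=[4,6] (faults so far: 3)
  step 7: ref 6 -> HIT, frames=[4,6] (faults so far: 3)
  step 8: ref 3 -> FAULT, evict 4, frames=[3,6] (faults so far: 4)
  step 9: ref 2 -> FAULT, evict 6, frames=[3,2] (faults so far: 5)
  step 10: ref 2 -> HIT, frames=[3,2] (faults so far: 5)
  step 11: ref 3 -> HIT, frames=[3,2] (faults so far: 5)
  step 12: ref 3 -> HIT, frames=[3,2] (faults so far: 5)
  step 13: ref 6 -> FAULT, evict 2, frames=[3,6] (faults so far: 6)
  step 14: ref 6 -> HIT, frames=[3,6] (faults so far: 6)
  step 15: ref 3 -> HIT, frames=[3,6] (faults so far: 6)
  Optimal total faults: 6

Answer: 7 7 6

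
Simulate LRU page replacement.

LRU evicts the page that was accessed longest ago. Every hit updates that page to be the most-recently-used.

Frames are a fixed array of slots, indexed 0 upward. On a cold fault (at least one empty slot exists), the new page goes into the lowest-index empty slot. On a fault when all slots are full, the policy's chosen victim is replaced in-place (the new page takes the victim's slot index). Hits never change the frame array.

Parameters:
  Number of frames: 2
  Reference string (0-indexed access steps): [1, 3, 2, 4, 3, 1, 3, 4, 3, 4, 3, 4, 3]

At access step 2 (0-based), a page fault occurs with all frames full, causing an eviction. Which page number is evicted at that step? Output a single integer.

Step 0: ref 1 -> FAULT, frames=[1,-]
Step 1: ref 3 -> FAULT, frames=[1,3]
Step 2: ref 2 -> FAULT, evict 1, frames=[2,3]
At step 2: evicted page 1

Answer: 1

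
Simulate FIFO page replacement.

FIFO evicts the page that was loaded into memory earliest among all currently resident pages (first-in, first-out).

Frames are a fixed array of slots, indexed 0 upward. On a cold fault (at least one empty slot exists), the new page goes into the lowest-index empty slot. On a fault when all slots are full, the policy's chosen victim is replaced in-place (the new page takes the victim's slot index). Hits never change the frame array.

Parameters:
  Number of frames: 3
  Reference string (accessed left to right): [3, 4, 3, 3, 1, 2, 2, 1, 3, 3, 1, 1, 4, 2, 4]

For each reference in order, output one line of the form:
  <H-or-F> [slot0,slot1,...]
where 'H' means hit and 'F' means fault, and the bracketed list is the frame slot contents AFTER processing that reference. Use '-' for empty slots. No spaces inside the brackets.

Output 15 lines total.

F [3,-,-]
F [3,4,-]
H [3,4,-]
H [3,4,-]
F [3,4,1]
F [2,4,1]
H [2,4,1]
H [2,4,1]
F [2,3,1]
H [2,3,1]
H [2,3,1]
H [2,3,1]
F [2,3,4]
H [2,3,4]
H [2,3,4]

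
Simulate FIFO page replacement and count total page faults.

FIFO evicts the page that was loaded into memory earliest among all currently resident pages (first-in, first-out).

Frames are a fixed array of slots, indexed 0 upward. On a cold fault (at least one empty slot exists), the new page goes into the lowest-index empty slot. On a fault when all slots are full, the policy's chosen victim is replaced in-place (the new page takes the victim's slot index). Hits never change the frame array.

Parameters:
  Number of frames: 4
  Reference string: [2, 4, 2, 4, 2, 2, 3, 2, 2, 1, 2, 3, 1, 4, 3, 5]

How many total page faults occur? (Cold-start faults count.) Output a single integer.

Step 0: ref 2 → FAULT, frames=[2,-,-,-]
Step 1: ref 4 → FAULT, frames=[2,4,-,-]
Step 2: ref 2 → HIT, frames=[2,4,-,-]
Step 3: ref 4 → HIT, frames=[2,4,-,-]
Step 4: ref 2 → HIT, frames=[2,4,-,-]
Step 5: ref 2 → HIT, frames=[2,4,-,-]
Step 6: ref 3 → FAULT, frames=[2,4,3,-]
Step 7: ref 2 → HIT, frames=[2,4,3,-]
Step 8: ref 2 → HIT, frames=[2,4,3,-]
Step 9: ref 1 → FAULT, frames=[2,4,3,1]
Step 10: ref 2 → HIT, frames=[2,4,3,1]
Step 11: ref 3 → HIT, frames=[2,4,3,1]
Step 12: ref 1 → HIT, frames=[2,4,3,1]
Step 13: ref 4 → HIT, frames=[2,4,3,1]
Step 14: ref 3 → HIT, frames=[2,4,3,1]
Step 15: ref 5 → FAULT (evict 2), frames=[5,4,3,1]
Total faults: 5

Answer: 5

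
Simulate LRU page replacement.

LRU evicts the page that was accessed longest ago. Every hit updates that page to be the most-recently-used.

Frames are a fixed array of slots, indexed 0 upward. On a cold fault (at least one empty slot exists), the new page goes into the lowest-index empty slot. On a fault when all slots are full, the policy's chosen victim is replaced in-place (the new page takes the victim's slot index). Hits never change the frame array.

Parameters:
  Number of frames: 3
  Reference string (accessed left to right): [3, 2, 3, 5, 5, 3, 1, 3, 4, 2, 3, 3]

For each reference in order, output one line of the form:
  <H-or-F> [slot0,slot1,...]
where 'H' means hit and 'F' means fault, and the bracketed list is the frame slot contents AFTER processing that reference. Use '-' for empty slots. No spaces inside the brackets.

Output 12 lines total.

F [3,-,-]
F [3,2,-]
H [3,2,-]
F [3,2,5]
H [3,2,5]
H [3,2,5]
F [3,1,5]
H [3,1,5]
F [3,1,4]
F [3,2,4]
H [3,2,4]
H [3,2,4]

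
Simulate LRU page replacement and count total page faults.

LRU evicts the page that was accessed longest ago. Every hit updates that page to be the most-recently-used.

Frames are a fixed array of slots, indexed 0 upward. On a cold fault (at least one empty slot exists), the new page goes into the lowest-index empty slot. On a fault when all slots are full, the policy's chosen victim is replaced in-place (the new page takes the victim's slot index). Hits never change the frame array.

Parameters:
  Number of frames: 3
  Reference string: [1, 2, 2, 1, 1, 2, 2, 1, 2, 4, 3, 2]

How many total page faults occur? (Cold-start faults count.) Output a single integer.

Step 0: ref 1 → FAULT, frames=[1,-,-]
Step 1: ref 2 → FAULT, frames=[1,2,-]
Step 2: ref 2 → HIT, frames=[1,2,-]
Step 3: ref 1 → HIT, frames=[1,2,-]
Step 4: ref 1 → HIT, frames=[1,2,-]
Step 5: ref 2 → HIT, frames=[1,2,-]
Step 6: ref 2 → HIT, frames=[1,2,-]
Step 7: ref 1 → HIT, frames=[1,2,-]
Step 8: ref 2 → HIT, frames=[1,2,-]
Step 9: ref 4 → FAULT, frames=[1,2,4]
Step 10: ref 3 → FAULT (evict 1), frames=[3,2,4]
Step 11: ref 2 → HIT, frames=[3,2,4]
Total faults: 4

Answer: 4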